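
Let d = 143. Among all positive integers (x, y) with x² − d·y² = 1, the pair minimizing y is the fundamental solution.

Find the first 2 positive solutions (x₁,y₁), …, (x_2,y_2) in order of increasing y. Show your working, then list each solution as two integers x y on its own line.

12 1
287 24

√143 → a₀=11, period (1,22); ℓ=2 even so k=1
step 0: (11, 1)  from 11·(1,0) + (0,1)
step 1: (12, 1)  from 1·(11,1) + (1,0)
(x₁, y₁) = (12, 1);  12² − 143·1² = 1 ✓
n=2: (12,1)∘(12,1) = (12·12+143·1·1, 12·1+1·12) = (287,24)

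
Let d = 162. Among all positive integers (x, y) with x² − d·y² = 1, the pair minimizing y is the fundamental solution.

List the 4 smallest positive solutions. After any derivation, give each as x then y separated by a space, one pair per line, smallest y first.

19601 1540
768398401 60371080
30122754096401 2366667076620
1180872205318713601 92778082677286160

√162 → a₀=12, period (1,2,1,2,12,2,1,2,1,24); ℓ=10 even so k=9
a_0=12:  p_0=12·1+0=12,  q_0=12·0+1=1
…
a_8=2:  p_8=2·5333+3602=14268,  q_8=2·419+283=1121
a_9=1:  p_9=1·14268+5333=19601,  q_9=1·1121+419=1540
→ (19601, 1540).  Check: 19601²=384199201, 162·1540²=384199200, difference 1.
k=2:  x_2 = 19601·19601+162·1540·1540 = 768398401,  y_2 = 19601·1540+1540·19601 = 60371080
k=3:  x_3 = 19601·768398401+162·1540·60371080 = 30122754096401,  y_3 = 19601·60371080+1540·768398401 = 2366667076620
k=4:  x_4 = 19601·30122754096401+162·1540·2366667076620 = 1180872205318713601,  y_4 = 19601·2366667076620+1540·30122754096401 = 92778082677286160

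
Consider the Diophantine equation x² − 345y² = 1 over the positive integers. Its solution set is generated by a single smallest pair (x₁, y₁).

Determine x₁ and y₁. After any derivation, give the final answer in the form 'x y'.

√345 = [18; 1,1,2,1,6,1,2,1,1,36, …], period ℓ=10 (even) → k=9
i=0: a=18 ⇒ p=18, q=1
…
i=3: a=2 ⇒ p=93, q=5
…
i=5: a=6 ⇒ p=873, q=47
…
i=7: a=2 ⇒ p=2879, q=155
i=8: a=1 ⇒ p=3882, q=209
i=9: a=1 ⇒ p=6761, q=364
(x₁, y₁) = (6761, 364);  6761² − 345·364² = 1 ✓

6761 364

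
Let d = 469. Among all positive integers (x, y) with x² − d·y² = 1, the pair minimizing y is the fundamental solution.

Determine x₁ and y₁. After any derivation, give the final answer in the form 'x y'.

137215 6336

d=469: √d = [21; 1,1,1,10,6,10,1,1,1,42] (ℓ=10, even), read p_9/q_9
i=0: a=21 ⇒ p=21, q=1
i=1: a=1 ⇒ p=22, q=1
i=2: a=1 ⇒ p=43, q=2
i=3: a=1 ⇒ p=65, q=3
i=4: a=10 ⇒ p=693, q=32
…
i=6: a=10 ⇒ p=42923, q=1982
i=7: a=1 ⇒ p=47146, q=2177
i=8: a=1 ⇒ p=90069, q=4159
i=9: a=1 ⇒ p=137215, q=6336
(x₁, y₁) = (137215, 6336);  137215² − 469·6336² = 1 ✓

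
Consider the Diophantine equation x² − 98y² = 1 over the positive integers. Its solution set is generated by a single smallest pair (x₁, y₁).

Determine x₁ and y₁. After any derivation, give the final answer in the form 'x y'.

√98 → a₀=9, period (1,8,1,18); ℓ=4 even so k=3
step 0: (9, 1)  from 9·(1,0) + (0,1)
…
step 2: (89, 9)  from 8·(10,1) + (9,1)
step 3: (99, 10)  from 1·(89,9) + (10,1)
→ (99, 10).  Check: 99²=9801, 98·10²=9800, difference 1.

99 10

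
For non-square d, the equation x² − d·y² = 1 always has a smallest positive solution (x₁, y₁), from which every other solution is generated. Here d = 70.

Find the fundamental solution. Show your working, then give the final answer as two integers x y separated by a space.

251 30

√70 → a₀=8, period (2,1,2,1,2,16); ℓ=6 even so k=5
a_0=8:  p_0=8·1+0=8,  q_0=8·0+1=1
a_1=2:  p_1=2·8+1=17,  q_1=2·1+0=2
…
a_4=1:  p_4=1·67+25=92,  q_4=1·8+3=11
a_5=2:  p_5=2·92+67=251,  q_5=2·11+8=30
(x₁, y₁) = (251, 30);  251² − 70·30² = 1 ✓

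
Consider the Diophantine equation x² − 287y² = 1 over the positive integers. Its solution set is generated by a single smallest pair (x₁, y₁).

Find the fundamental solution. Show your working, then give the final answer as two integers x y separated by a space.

288 17

[16; 1,15,1,32] for √287; ℓ=4 ⇒ convergent index 3
i=0: a=16 ⇒ p=16, q=1
…
i=2: a=15 ⇒ p=271, q=16
i=3: a=1 ⇒ p=288, q=17
fundamental: x₁=288, y₁=17  (since 82944 − 287·289 = 1)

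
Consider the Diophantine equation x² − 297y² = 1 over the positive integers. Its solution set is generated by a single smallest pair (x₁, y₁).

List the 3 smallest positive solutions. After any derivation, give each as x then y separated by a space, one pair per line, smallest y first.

√297 = [17; 4,3,1,1,2,1,1,3,4,34, …], period ℓ=10 (even) → k=9
i=0: a=17 ⇒ p=17, q=1
…
i=3: a=1 ⇒ p=293, q=17
…
i=5: a=2 ⇒ p=1327, q=77
…
i=8: a=3 ⇒ p=11357, q=659
i=9: a=4 ⇒ p=48599, q=2820
fundamental: x₁=48599, y₁=2820  (since 2361862801 − 297·7952400 = 1)
(x_2, y_2) = (48599·48599 + 297·2820·2820, 48599·2820 + 2820·48599) = (4723725601, 274098360)
(x_3, y_3) = (48599·4723725601 + 297·2820·274098360, 48599·274098360 + 2820·4723725601) = (459136680917399, 26641812392460)

48599 2820
4723725601 274098360
459136680917399 26641812392460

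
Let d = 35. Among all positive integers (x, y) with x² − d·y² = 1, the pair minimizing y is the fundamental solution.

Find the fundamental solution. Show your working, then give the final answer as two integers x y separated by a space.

[5; 1,10] for √35; ℓ=2 ⇒ convergent index 1
i=0: a=5 ⇒ p=5, q=1
i=1: a=1 ⇒ p=6, q=1
fundamental: x₁=6, y₁=1  (since 36 − 35·1 = 1)

6 1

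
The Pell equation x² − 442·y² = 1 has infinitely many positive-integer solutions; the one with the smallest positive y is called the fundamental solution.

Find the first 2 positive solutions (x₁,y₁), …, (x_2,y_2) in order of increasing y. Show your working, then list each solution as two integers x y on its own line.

883 42
1559377 74172

√442 = [21; 42, …], period ℓ=1 (odd) → k=1
step 0: (21, 1)  from 21·(1,0) + (0,1)
step 1: (883, 42)  from 42·(21,1) + (1,0)
(x₁, y₁) = (883, 42);  883² − 442·42² = 1 ✓
k=2:  x_2 = 883·883+442·42·42 = 1559377,  y_2 = 883·42+42·883 = 74172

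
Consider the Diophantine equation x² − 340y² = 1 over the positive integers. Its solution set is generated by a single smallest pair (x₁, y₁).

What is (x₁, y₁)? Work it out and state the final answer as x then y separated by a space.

√340 = [18; 2,3,1,1,1,…,3,2,36, …], period ℓ=14 (even) → k=13
k=0  a_k=18  p_k/q_k = 18/1
…
k=5  a_k=1  p_k/q_k = 461/25
k=6  a_k=1  p_k/q_k = 756/41
…
k=8  a_k=1  p_k/q_k = 7265/394
…
k=10  a_k=1  p_k/q_k = 21039/1141
k=11  a_k=1  p_k/q_k = 34813/1888
k=12  a_k=3  p_k/q_k = 125478/6805
k=13  a_k=2  p_k/q_k = 285769/15498
fundamental: x₁=285769, y₁=15498  (since 81663921361 − 340·240188004 = 1)

285769 15498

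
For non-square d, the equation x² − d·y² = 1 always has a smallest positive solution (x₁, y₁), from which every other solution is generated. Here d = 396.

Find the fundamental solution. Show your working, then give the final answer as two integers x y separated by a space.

√396 = [19; 1,8,1,38, …], period ℓ=4 (even) → k=3
i=0: a=19 ⇒ p=19, q=1
i=1: a=1 ⇒ p=20, q=1
i=2: a=8 ⇒ p=179, q=9
i=3: a=1 ⇒ p=199, q=10
fundamental: x₁=199, y₁=10  (since 39601 − 396·100 = 1)

199 10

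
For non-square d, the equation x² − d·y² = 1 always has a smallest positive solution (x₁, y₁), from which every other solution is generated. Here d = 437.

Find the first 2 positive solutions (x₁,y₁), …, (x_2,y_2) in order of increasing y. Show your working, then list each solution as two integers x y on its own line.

4599 220
42301601 2023560

√437 → a₀=20, period (1,9,2,9,1,40); ℓ=6 even so k=5
k=0  a_k=20  p_k/q_k = 20/1
k=1  a_k=1  p_k/q_k = 21/1
…
k=4  a_k=9  p_k/q_k = 4160/199
k=5  a_k=1  p_k/q_k = 4599/220
(x₁, y₁) = (4599, 220);  4599² − 437·220² = 1 ✓
k=2:  x_2 = 4599·4599+437·220·220 = 42301601,  y_2 = 4599·220+220·4599 = 2023560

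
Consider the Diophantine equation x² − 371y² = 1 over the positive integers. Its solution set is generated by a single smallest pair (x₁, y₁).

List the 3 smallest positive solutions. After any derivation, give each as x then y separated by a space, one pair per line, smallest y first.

[19; 3,1,4,1,3,38] for √371; ℓ=6 ⇒ convergent index 5
k=0  a_k=19  p_k/q_k = 19/1
k=1  a_k=3  p_k/q_k = 58/3
k=2  a_k=1  p_k/q_k = 77/4
k=3  a_k=4  p_k/q_k = 366/19
k=4  a_k=1  p_k/q_k = 443/23
k=5  a_k=3  p_k/q_k = 1695/88
fundamental: x₁=1695, y₁=88  (since 2873025 − 371·7744 = 1)
k=2:  x_2 = 1695·1695+371·88·88 = 5746049,  y_2 = 1695·88+88·1695 = 298320
k=3:  x_3 = 1695·5746049+371·88·298320 = 19479104415,  y_3 = 1695·298320+88·5746049 = 1011304712

1695 88
5746049 298320
19479104415 1011304712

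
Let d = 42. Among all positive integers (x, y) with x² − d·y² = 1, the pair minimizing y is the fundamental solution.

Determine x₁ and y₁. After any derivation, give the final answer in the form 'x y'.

d=42: √d = [6; 2,12] (ℓ=2, even), read p_1/q_1
a_0=6:  p_0=6·1+0=6,  q_0=6·0+1=1
a_1=2:  p_1=2·6+1=13,  q_1=2·1+0=2
fundamental: x₁=13, y₁=2  (since 169 − 42·4 = 1)

13 2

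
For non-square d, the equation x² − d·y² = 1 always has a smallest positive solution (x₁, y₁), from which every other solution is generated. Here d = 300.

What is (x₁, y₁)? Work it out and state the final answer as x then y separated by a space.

√300 = [17; 3,8,3,34, …], period ℓ=4 (even) → k=3
i=0: a=17 ⇒ p=17, q=1
…
i=2: a=8 ⇒ p=433, q=25
i=3: a=3 ⇒ p=1351, q=78
fundamental: x₁=1351, y₁=78  (since 1825201 − 300·6084 = 1)

1351 78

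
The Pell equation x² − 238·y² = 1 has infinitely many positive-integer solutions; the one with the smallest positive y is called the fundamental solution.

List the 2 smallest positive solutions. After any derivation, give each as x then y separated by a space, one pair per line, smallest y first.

[15; 2,2,1,14,1,2,2,30] for √238; ℓ=8 ⇒ convergent index 7
step 0: (15, 1)  from 15·(1,0) + (0,1)
…
step 3: (108, 7)  from 1·(77,5) + (31,2)
…
step 6: (4983, 323)  from 2·(1697,110) + (1589,103)
step 7: (11663, 756)  from 2·(4983,323) + (1697,110)
(x₁, y₁) = (11663, 756);  11663² − 238·756² = 1 ✓
k=2:  x_2 = 11663·11663+238·756·756 = 272051137,  y_2 = 11663·756+756·11663 = 17634456

11663 756
272051137 17634456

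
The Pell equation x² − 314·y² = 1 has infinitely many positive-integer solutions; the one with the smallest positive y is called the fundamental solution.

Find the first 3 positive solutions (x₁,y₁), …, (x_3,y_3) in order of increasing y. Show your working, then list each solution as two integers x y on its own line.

392499 22150
308110930001 17387705700
241866463828532499 13649314199066450

√314 = [17; 1,2,1,1,2,1,34, …], period ℓ=7 (odd) → k=13
k=0  a_k=17  p_k/q_k = 17/1
k=1  a_k=1  p_k/q_k = 18/1
…
k=3  a_k=1  p_k/q_k = 71/4
…
k=7  a_k=34  p_k/q_k = 15381/868
…
k=9  a_k=2  p_k/q_k = 47029/2654
…
k=11  a_k=1  p_k/q_k = 109882/6201
k=12  a_k=2  p_k/q_k = 282617/15949
k=13  a_k=1  p_k/q_k = 392499/22150
→ (392499, 22150).  Check: 392499²=154055465001, 314·22150²=154055465000, difference 1.
(x_2, y_2) = (392499·392499 + 314·22150·22150, 392499·22150 + 22150·392499) = (308110930001, 17387705700)
(x_3, y_3) = (392499·308110930001 + 314·22150·17387705700, 392499·17387705700 + 22150·308110930001) = (241866463828532499, 13649314199066450)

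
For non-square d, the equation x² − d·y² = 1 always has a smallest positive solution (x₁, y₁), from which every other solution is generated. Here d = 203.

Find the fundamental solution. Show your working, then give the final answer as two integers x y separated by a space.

√203 → a₀=14, period (4,28); ℓ=2 even so k=1
k=0  a_k=14  p_k/q_k = 14/1
k=1  a_k=4  p_k/q_k = 57/4
fundamental: x₁=57, y₁=4  (since 3249 − 203·16 = 1)

57 4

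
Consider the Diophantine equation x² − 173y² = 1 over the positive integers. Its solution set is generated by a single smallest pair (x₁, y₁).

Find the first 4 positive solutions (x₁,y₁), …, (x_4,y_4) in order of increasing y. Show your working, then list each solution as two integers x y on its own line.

2499849 190060
12498490045601 950242601880
62488675684008728649 4750926036134042180
312424506839974574118902401 23753195401006348176659760

√173 = [13; 6,1,1,6,26, …], period ℓ=5 (odd) → k=9
step 0: (13, 1)  from 13·(1,0) + (0,1)
step 1: (79, 6)  from 6·(13,1) + (1,0)
…
step 3: (171, 13)  from 1·(92,7) + (79,6)
…
step 5: (29239, 2223)  from 26·(1118,85) + (171,13)
step 6: (176552, 13423)  from 6·(29239,2223) + (1118,85)
…
step 8: (382343, 29069)  from 1·(205791,15646) + (176552,13423)
step 9: (2499849, 190060)  from 6·(382343,29069) + (205791,15646)
→ (2499849, 190060).  Check: 2499849²=6249245022801, 173·190060²=6249245022800, difference 1.
k=2:  x_2 = 2499849·2499849+173·190060·190060 = 12498490045601,  y_2 = 2499849·190060+190060·2499849 = 950242601880
k=3:  x_3 = 2499849·12498490045601+173·190060·950242601880 = 62488675684008728649,  y_3 = 2499849·950242601880+190060·12498490045601 = 4750926036134042180
k=4:  x_4 = 2499849·62488675684008728649+173·190060·4750926036134042180 = 312424506839974574118902401,  y_4 = 2499849·4750926036134042180+190060·62488675684008728649 = 23753195401006348176659760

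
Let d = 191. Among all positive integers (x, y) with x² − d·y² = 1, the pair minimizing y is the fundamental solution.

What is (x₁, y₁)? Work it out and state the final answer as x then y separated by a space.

8994000 650783

d=191: √d = [13; 1,4,1,1,3,…,4,1,26] (ℓ=16, even), read p_15/q_15
k=0  a_k=13  p_k/q_k = 13/1
k=1  a_k=1  p_k/q_k = 14/1
k=2  a_k=4  p_k/q_k = 69/5
…
k=4  a_k=1  p_k/q_k = 152/11
k=5  a_k=3  p_k/q_k = 539/39
…
k=8  a_k=13  p_k/q_k = 40217/2910
…
k=10  a_k=2  p_k/q_k = 207083/14984
…
k=14  a_k=4  p_k/q_k = 7377553/533821
k=15  a_k=1  p_k/q_k = 8994000/650783
→ (8994000, 650783).  Check: 8994000²=80892036000000, 191·650783²=80892035999999, difference 1.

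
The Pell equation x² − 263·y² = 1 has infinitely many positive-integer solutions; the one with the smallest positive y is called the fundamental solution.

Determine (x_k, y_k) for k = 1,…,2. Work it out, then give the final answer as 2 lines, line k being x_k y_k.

139128 8579
38713200767 2387158224

[16; 4,1,1,1,1,15,1,1,1,1,4,32] for √263; ℓ=12 ⇒ convergent index 11
a_0=16:  p_0=16·1+0=16,  q_0=16·0+1=1
…
a_2=1:  p_2=1·65+16=81,  q_2=1·4+1=5
…
a_5=1:  p_5=1·227+146=373,  q_5=1·14+9=23
a_6=15:  p_6=15·373+227=5822,  q_6=15·23+14=359
a_7=1:  p_7=1·5822+373=6195,  q_7=1·359+23=382
a_8=1:  p_8=1·6195+5822=12017,  q_8=1·382+359=741
a_9=1:  p_9=1·12017+6195=18212,  q_9=1·741+382=1123
a_10=1:  p_10=1·18212+12017=30229,  q_10=1·1123+741=1864
a_11=4:  p_11=4·30229+18212=139128,  q_11=4·1864+1123=8579
(x₁, y₁) = (139128, 8579);  139128² − 263·8579² = 1 ✓
(x_2, y_2) = (139128·139128 + 263·8579·8579, 139128·8579 + 8579·139128) = (38713200767, 2387158224)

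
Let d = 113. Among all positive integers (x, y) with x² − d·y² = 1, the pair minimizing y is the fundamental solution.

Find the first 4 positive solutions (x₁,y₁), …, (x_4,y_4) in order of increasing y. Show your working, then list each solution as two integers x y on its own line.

√113 = [10; 1,1,1,2,2,1,1,1,20, …], period ℓ=9 (odd) → k=17
step 0: (10, 1)  from 10·(1,0) + (0,1)
step 1: (11, 1)  from 1·(10,1) + (1,0)
step 2: (21, 2)  from 1·(11,1) + (10,1)
step 3: (32, 3)  from 1·(21,2) + (11,1)
step 4: (85, 8)  from 2·(32,3) + (21,2)
…
step 6: (287, 27)  from 1·(202,19) + (85,8)
…
step 16: (758918, 71393)  from 1·(445435,41903) + (313483,29490)
step 17: (1204353, 113296)  from 1·(758918,71393) + (445435,41903)
(x₁, y₁) = (1204353, 113296);  1204353² − 113·113296² = 1 ✓
(1204353+113296√113)^2 = 2900932297217 + 272896754976√113
(1204353+113296√113)^3 = 6987493029899166849 + 657328051091107760√113
(1204353+113296√113)^4 = 16830816386073401651890177 + 1583310020631184911403584√113

1204353 113296
2900932297217 272896754976
6987493029899166849 657328051091107760
16830816386073401651890177 1583310020631184911403584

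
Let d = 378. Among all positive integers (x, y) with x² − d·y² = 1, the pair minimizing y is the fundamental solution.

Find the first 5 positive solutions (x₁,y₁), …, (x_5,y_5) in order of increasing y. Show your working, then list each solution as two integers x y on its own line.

8749 450
153090001 7874100
2678768828749 137781001350
46873096812360001 2410891953748200
820185445343906468749 42185787268905002250

[19; 2,3,1,4,1,3,2,38] for √378; ℓ=8 ⇒ convergent index 7
i=0: a=19 ⇒ p=19, q=1
…
i=2: a=3 ⇒ p=136, q=7
i=3: a=1 ⇒ p=175, q=9
i=4: a=4 ⇒ p=836, q=43
i=5: a=1 ⇒ p=1011, q=52
i=6: a=3 ⇒ p=3869, q=199
i=7: a=2 ⇒ p=8749, q=450
(x₁, y₁) = (8749, 450);  8749² − 378·450² = 1 ✓
(8749+450√378)^2 = 153090001 + 7874100√378
(8749+450√378)^3 = 2678768828749 + 137781001350√378
(8749+450√378)^4 = 46873096812360001 + 2410891953748200√378
(8749+450√378)^5 = 820185445343906468749 + 42185787268905002250√378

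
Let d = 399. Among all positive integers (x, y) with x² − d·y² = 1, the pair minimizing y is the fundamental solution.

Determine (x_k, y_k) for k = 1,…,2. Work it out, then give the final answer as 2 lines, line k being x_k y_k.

20 1
799 40

√399 → a₀=19, period (1,38); ℓ=2 even so k=1
a_0=19:  p_0=19·1+0=19,  q_0=19·0+1=1
a_1=1:  p_1=1·19+1=20,  q_1=1·1+0=1
(x₁, y₁) = (20, 1);  20² − 399·1² = 1 ✓
(20+1√399)^2 = 799 + 40√399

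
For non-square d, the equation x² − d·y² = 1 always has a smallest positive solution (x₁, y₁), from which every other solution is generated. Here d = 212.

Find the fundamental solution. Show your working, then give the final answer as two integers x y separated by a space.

66249 4550

√212 = [14; 1,1,3,1,1,…,1,1,28, …], period ℓ=14 (even) → k=13
i=0: a=14 ⇒ p=14, q=1
…
i=3: a=3 ⇒ p=102, q=7
…
i=5: a=1 ⇒ p=233, q=16
i=6: a=1 ⇒ p=364, q=25
i=7: a=6 ⇒ p=2417, q=166
…
i=9: a=1 ⇒ p=5198, q=357
…
i=11: a=3 ⇒ p=29135, q=2001
i=12: a=1 ⇒ p=37114, q=2549
i=13: a=1 ⇒ p=66249, q=4550
fundamental: x₁=66249, y₁=4550  (since 4388930001 − 212·20702500 = 1)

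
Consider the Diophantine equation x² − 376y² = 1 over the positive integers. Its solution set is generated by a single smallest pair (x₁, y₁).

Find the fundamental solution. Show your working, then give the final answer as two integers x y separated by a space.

2143295 110532

√376 = [19; 2,1,1,3,1,…,1,2,38, …], period ℓ=16 (even) → k=15
k=0  a_k=19  p_k/q_k = 19/1
k=1  a_k=2  p_k/q_k = 39/2
k=2  a_k=1  p_k/q_k = 58/3
…
k=4  a_k=3  p_k/q_k = 349/18
k=5  a_k=1  p_k/q_k = 446/23
…
k=7  a_k=2  p_k/q_k = 2928/151
…
k=9  a_k=2  p_k/q_k = 28834/1487
k=10  a_k=2  p_k/q_k = 70621/3642
k=11  a_k=1  p_k/q_k = 99455/5129
k=12  a_k=3  p_k/q_k = 368986/19029
k=13  a_k=1  p_k/q_k = 468441/24158
k=14  a_k=1  p_k/q_k = 837427/43187
k=15  a_k=2  p_k/q_k = 2143295/110532
→ (2143295, 110532).  Check: 2143295²=4593713457025, 376·110532²=4593713457024, difference 1.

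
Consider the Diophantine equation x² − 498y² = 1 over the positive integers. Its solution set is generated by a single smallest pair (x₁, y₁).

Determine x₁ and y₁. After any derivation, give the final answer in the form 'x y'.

179777 8056

√498 → a₀=22, period (3,6,22,6,3,44); ℓ=6 even so k=5
a_0=22:  p_0=22·1+0=22,  q_0=22·0+1=1
a_1=3:  p_1=3·22+1=67,  q_1=3·1+0=3
a_2=6:  p_2=6·67+22=424,  q_2=6·3+1=19
…
a_4=6:  p_4=6·9395+424=56794,  q_4=6·421+19=2545
a_5=3:  p_5=3·56794+9395=179777,  q_5=3·2545+421=8056
→ (179777, 8056).  Check: 179777²=32319769729, 498·8056²=32319769728, difference 1.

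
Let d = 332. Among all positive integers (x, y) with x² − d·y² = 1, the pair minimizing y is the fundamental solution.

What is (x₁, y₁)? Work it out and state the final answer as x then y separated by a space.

√332 = [18; 4,1,1,8,1,1,4,36, …], period ℓ=8 (even) → k=7
i=0: a=18 ⇒ p=18, q=1
i=1: a=4 ⇒ p=73, q=4
i=2: a=1 ⇒ p=91, q=5
i=3: a=1 ⇒ p=164, q=9
i=4: a=8 ⇒ p=1403, q=77
…
i=6: a=1 ⇒ p=2970, q=163
i=7: a=4 ⇒ p=13447, q=738
→ (13447, 738).  Check: 13447²=180821809, 332·738²=180821808, difference 1.

13447 738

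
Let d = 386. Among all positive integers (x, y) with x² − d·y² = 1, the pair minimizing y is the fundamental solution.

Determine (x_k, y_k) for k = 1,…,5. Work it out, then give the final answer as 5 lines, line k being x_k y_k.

[19; 1,1,1,4,1,18,1,4,1,1,1,38] for √386; ℓ=12 ⇒ convergent index 11
i=0: a=19 ⇒ p=19, q=1
…
i=3: a=1 ⇒ p=59, q=3
i=4: a=4 ⇒ p=275, q=14
…
i=6: a=18 ⇒ p=6287, q=320
…
i=8: a=4 ⇒ p=32771, q=1668
…
i=10: a=1 ⇒ p=72163, q=3673
i=11: a=1 ⇒ p=111555, q=5678
fundamental: x₁=111555, y₁=5678  (since 12444518025 − 386·32239684 = 1)
(111555+5678√386)^2 = 24889036049 + 1266818580√386
(111555+5678√386)^3 = 5552992832780835 + 282639893378122√386
(111555+5678√386)^4 = 1238928230896843060801 + 63059786610325980840√386
(111555+5678√386)^5 = 276417277589841662462530275 + 14069268990347189691834278√386

111555 5678
24889036049 1266818580
5552992832780835 282639893378122
1238928230896843060801 63059786610325980840
276417277589841662462530275 14069268990347189691834278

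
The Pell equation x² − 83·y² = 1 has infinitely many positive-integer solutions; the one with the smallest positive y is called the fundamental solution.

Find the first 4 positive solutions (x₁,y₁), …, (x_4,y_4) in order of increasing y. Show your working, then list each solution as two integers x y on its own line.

82 9
13447 1476
2205226 242055
361643617 39695544

d=83: √d = [9; 9,18] (ℓ=2, even), read p_1/q_1
a_0=9:  p_0=9·1+0=9,  q_0=9·0+1=1
a_1=9:  p_1=9·9+1=82,  q_1=9·1+0=9
fundamental: x₁=82, y₁=9  (since 6724 − 83·81 = 1)
(82+9√83)^2 = 13447 + 1476√83
(82+9√83)^3 = 2205226 + 242055√83
(82+9√83)^4 = 361643617 + 39695544√83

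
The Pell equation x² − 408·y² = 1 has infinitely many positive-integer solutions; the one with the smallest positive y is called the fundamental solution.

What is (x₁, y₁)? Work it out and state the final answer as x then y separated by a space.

101 5

d=408: √d = [20; 5,40] (ℓ=2, even), read p_1/q_1
a_0=20:  p_0=20·1+0=20,  q_0=20·0+1=1
a_1=5:  p_1=5·20+1=101,  q_1=5·1+0=5
(x₁, y₁) = (101, 5);  101² − 408·5² = 1 ✓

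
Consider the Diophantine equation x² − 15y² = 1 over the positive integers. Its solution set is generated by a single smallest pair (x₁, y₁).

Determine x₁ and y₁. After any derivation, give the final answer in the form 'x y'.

4 1

√15 = [3; 1,6, …], period ℓ=2 (even) → k=1
step 0: (3, 1)  from 3·(1,0) + (0,1)
step 1: (4, 1)  from 1·(3,1) + (1,0)
→ (4, 1).  Check: 4²=16, 15·1²=15, difference 1.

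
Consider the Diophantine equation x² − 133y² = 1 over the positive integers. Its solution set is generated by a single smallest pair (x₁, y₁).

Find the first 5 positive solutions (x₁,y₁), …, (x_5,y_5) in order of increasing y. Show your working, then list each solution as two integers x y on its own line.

d=133: √d = [11; 1,1,7,5,1,…,1,1,22] (ℓ=16, even), read p_15/q_15
step 0: (11, 1)  from 11·(1,0) + (0,1)
…
step 3: (173, 15)  from 7·(23,2) + (12,1)
…
step 5: (1061, 92)  from 1·(888,77) + (173,15)
…
step 7: (3010, 261)  from 1·(1949,169) + (1061,92)
…
step 9: (10979, 952)  from 1·(7969,691) + (3010,261)
…
step 11: (29927, 2595)  from 1·(18948,1643) + (10979,952)
…
step 14: (1378591, 119539)  from 1·(1210008,104921) + (168583,14618)
step 15: (2588599, 224460)  from 1·(1378591,119539) + (1210008,104921)
→ (2588599, 224460).  Check: 2588599²=6700844782801, 133·224460²=6700844782800, difference 1.
(x_2, y_2) = (2588599·2588599 + 133·224460·224460, 2588599·224460 + 224460·2588599) = (13401689565601, 1162073863080)
(x_3, y_3) = (2588599·13401689565601 + 133·224460·1162073863080, 2588599·1162073863080 + 224460·13401689565601) = (69383200415647777399, 6016286479789825380)
(x_4, y_4) = (2588599·69383200415647777399 + 133·224460·6016286479789825380, 2588599·6016286479789825380 + 224460·69383200415647777399) = (359210566425477440164982401, 31147506330593762303822160)
(x_5, y_5) = (2588599·359210566425477440164982401 + 133·224460·31147506330593762303822160, 2588599·31147506330593762303822160 + 224460·359210566425477440164982401) = (1859704226076779569066850908714999, 161256807479731348725343689282300)

2588599 224460
13401689565601 1162073863080
69383200415647777399 6016286479789825380
359210566425477440164982401 31147506330593762303822160
1859704226076779569066850908714999 161256807479731348725343689282300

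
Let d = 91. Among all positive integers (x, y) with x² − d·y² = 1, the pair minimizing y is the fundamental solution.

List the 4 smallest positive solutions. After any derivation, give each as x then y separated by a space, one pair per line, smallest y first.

d=91: √d = [9; 1,1,5,1,5,1,1,18] (ℓ=8, even), read p_7/q_7
k=0  a_k=9  p_k/q_k = 9/1
k=1  a_k=1  p_k/q_k = 10/1
…
k=3  a_k=5  p_k/q_k = 105/11
k=4  a_k=1  p_k/q_k = 124/13
k=5  a_k=5  p_k/q_k = 725/76
k=6  a_k=1  p_k/q_k = 849/89
k=7  a_k=1  p_k/q_k = 1574/165
(x₁, y₁) = (1574, 165);  1574² − 91·165² = 1 ✓
n=2: (1574,165)∘(1574,165) = (1574·1574+91·165·165, 1574·165+165·1574) = (4954951,519420)
n=3: (4954951,519420)∘(1574,165) = (1574·4954951+91·165·519420, 1574·519420+165·4954951) = (15598184174,1635133995)
n=4: (15598184174,1635133995)∘(1574,165) = (1574·15598184174+91·165·1635133995, 1574·1635133995+165·15598184174) = (49103078824801,5147401296840)

1574 165
4954951 519420
15598184174 1635133995
49103078824801 5147401296840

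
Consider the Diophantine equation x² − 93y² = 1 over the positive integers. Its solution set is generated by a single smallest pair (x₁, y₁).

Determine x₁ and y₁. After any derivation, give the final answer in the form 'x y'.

12151 1260

√93 → a₀=9, period (1,1,1,4,6,4,1,1,1,18); ℓ=10 even so k=9
a_0=9:  p_0=9·1+0=9,  q_0=9·0+1=1
a_1=1:  p_1=1·9+1=10,  q_1=1·1+0=1
a_2=1:  p_2=1·10+9=19,  q_2=1·1+1=2
a_3=1:  p_3=1·19+10=29,  q_3=1·2+1=3
a_4=4:  p_4=4·29+19=135,  q_4=4·3+2=14
…
a_6=4:  p_6=4·839+135=3491,  q_6=4·87+14=362
a_7=1:  p_7=1·3491+839=4330,  q_7=1·362+87=449
a_8=1:  p_8=1·4330+3491=7821,  q_8=1·449+362=811
a_9=1:  p_9=1·7821+4330=12151,  q_9=1·811+449=1260
→ (12151, 1260).  Check: 12151²=147646801, 93·1260²=147646800, difference 1.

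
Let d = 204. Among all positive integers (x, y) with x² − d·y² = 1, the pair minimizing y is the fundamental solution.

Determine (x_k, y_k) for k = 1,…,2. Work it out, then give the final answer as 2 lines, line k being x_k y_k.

√204 = [14; 3,1,1,6,1,1,3,28, …], period ℓ=8 (even) → k=7
i=0: a=14 ⇒ p=14, q=1
…
i=2: a=1 ⇒ p=57, q=4
…
i=4: a=6 ⇒ p=657, q=46
i=5: a=1 ⇒ p=757, q=53
i=6: a=1 ⇒ p=1414, q=99
i=7: a=3 ⇒ p=4999, q=350
(x₁, y₁) = (4999, 350);  4999² − 204·350² = 1 ✓
n=2: (4999,350)∘(4999,350) = (4999·4999+204·350·350, 4999·350+350·4999) = (49980001,3499300)

4999 350
49980001 3499300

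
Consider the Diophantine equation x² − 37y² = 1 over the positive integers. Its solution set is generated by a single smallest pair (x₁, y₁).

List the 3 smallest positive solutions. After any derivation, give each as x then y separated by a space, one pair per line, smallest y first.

73 12
10657 1752
1555849 255780

[6; 12] for √37; ℓ=1 ⇒ convergent index 1
step 0: (6, 1)  from 6·(1,0) + (0,1)
step 1: (73, 12)  from 12·(6,1) + (1,0)
(x₁, y₁) = (73, 12);  73² − 37·12² = 1 ✓
k=2:  x_2 = 73·73+37·12·12 = 10657,  y_2 = 73·12+12·73 = 1752
k=3:  x_3 = 73·10657+37·12·1752 = 1555849,  y_3 = 73·1752+12·10657 = 255780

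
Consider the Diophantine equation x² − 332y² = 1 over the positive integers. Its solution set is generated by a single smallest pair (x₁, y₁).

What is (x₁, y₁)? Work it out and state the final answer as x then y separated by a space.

13447 738

√332 → a₀=18, period (4,1,1,8,1,1,4,36); ℓ=8 even so k=7
a_0=18:  p_0=18·1+0=18,  q_0=18·0+1=1
…
a_2=1:  p_2=1·73+18=91,  q_2=1·4+1=5
a_3=1:  p_3=1·91+73=164,  q_3=1·5+4=9
a_4=8:  p_4=8·164+91=1403,  q_4=8·9+5=77
…
a_6=1:  p_6=1·1567+1403=2970,  q_6=1·86+77=163
a_7=4:  p_7=4·2970+1567=13447,  q_7=4·163+86=738
(x₁, y₁) = (13447, 738);  13447² − 332·738² = 1 ✓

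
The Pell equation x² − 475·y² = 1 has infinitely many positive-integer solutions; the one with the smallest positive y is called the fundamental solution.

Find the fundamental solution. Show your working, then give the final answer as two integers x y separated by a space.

57799 2652

d=475: √d = [21; 1,3,1,6,2,6,1,3,1,42] (ℓ=10, even), read p_9/q_9
k=0  a_k=21  p_k/q_k = 21/1
…
k=5  a_k=2  p_k/q_k = 1591/73
k=6  a_k=6  p_k/q_k = 10287/472
…
k=8  a_k=3  p_k/q_k = 45921/2107
k=9  a_k=1  p_k/q_k = 57799/2652
(x₁, y₁) = (57799, 2652);  57799² − 475·2652² = 1 ✓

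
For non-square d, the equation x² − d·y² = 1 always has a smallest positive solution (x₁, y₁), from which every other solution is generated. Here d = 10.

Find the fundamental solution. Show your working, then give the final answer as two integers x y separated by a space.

√10 → a₀=3, period (6); ℓ=1 odd so k=1
k=0  a_k=3  p_k/q_k = 3/1
k=1  a_k=6  p_k/q_k = 19/6
fundamental: x₁=19, y₁=6  (since 361 − 10·36 = 1)

19 6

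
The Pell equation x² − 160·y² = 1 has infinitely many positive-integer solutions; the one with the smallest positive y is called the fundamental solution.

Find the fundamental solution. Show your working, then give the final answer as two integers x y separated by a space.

721 57

d=160: √d = [12; 1,1,1,5,1,1,1,24] (ℓ=8, even), read p_7/q_7
step 0: (12, 1)  from 12·(1,0) + (0,1)
step 1: (13, 1)  from 1·(12,1) + (1,0)
step 2: (25, 2)  from 1·(13,1) + (12,1)
step 3: (38, 3)  from 1·(25,2) + (13,1)
step 4: (215, 17)  from 5·(38,3) + (25,2)
step 5: (253, 20)  from 1·(215,17) + (38,3)
step 6: (468, 37)  from 1·(253,20) + (215,17)
step 7: (721, 57)  from 1·(468,37) + (253,20)
fundamental: x₁=721, y₁=57  (since 519841 − 160·3249 = 1)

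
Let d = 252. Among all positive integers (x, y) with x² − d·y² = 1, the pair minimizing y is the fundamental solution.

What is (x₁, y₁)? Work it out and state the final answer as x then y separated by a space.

√252 = [15; 1,6,1,30, …], period ℓ=4 (even) → k=3
step 0: (15, 1)  from 15·(1,0) + (0,1)
…
step 2: (111, 7)  from 6·(16,1) + (15,1)
step 3: (127, 8)  from 1·(111,7) + (16,1)
(x₁, y₁) = (127, 8);  127² − 252·8² = 1 ✓

127 8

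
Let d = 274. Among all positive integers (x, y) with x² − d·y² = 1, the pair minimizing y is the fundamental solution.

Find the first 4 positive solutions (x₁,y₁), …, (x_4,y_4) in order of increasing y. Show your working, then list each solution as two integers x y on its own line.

√274 = [16; 1,1,4,4,1,1,32, …], period ℓ=7 (odd) → k=13
a_0=16:  p_0=16·1+0=16,  q_0=16·0+1=1
a_1=1:  p_1=1·16+1=17,  q_1=1·1+0=1
…
a_3=4:  p_3=4·33+17=149,  q_3=4·2+1=9
a_4=4:  p_4=4·149+33=629,  q_4=4·9+2=38
a_5=1:  p_5=1·629+149=778,  q_5=1·38+9=47
a_6=1:  p_6=1·778+629=1407,  q_6=1·47+38=85
…
a_8=1:  p_8=1·45802+1407=47209,  q_8=1·2767+85=2852
…
a_11=4:  p_11=4·419253+93011=1770023,  q_11=4·25328+5619=106931
a_12=1:  p_12=1·1770023+419253=2189276,  q_12=1·106931+25328=132259
a_13=1:  p_13=1·2189276+1770023=3959299,  q_13=1·132259+106931=239190
(x₁, y₁) = (3959299, 239190);  3959299² − 274·239190² = 1 ✓
(3959299+239190√274)^2 = 31352097142801 + 1894049455620√274
(3959299+239190√274)^3 = 248264653730785753699 + 14998216231173381570√274
(3959299+239190√274)^4 = 1965907990503261255572251201 + 118764845051735182903983240√274

3959299 239190
31352097142801 1894049455620
248264653730785753699 14998216231173381570
1965907990503261255572251201 118764845051735182903983240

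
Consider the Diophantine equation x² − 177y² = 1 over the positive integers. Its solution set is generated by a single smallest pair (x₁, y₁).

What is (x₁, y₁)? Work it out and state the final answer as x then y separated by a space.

d=177: √d = [13; 3,3,2,8,2,3,3,26] (ℓ=8, even), read p_7/q_7
k=0  a_k=13  p_k/q_k = 13/1
k=1  a_k=3  p_k/q_k = 40/3
k=2  a_k=3  p_k/q_k = 133/10
…
k=6  a_k=3  p_k/q_k = 18985/1427
k=7  a_k=3  p_k/q_k = 62423/4692
fundamental: x₁=62423, y₁=4692  (since 3896630929 − 177·22014864 = 1)

62423 4692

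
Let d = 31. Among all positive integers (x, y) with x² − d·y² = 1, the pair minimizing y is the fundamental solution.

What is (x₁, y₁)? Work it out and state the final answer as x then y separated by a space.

√31 = [5; 1,1,3,5,3,1,1,10, …], period ℓ=8 (even) → k=7
i=0: a=5 ⇒ p=5, q=1
…
i=6: a=1 ⇒ p=863, q=155
i=7: a=1 ⇒ p=1520, q=273
fundamental: x₁=1520, y₁=273  (since 2310400 − 31·74529 = 1)

1520 273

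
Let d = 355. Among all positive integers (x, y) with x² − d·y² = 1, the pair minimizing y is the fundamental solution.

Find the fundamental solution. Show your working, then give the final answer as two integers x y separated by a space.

954809 50676

[18; 1,5,3,3,1,6,1,3,3,5,1,36] for √355; ℓ=12 ⇒ convergent index 11
i=0: a=18 ⇒ p=18, q=1
…
i=2: a=5 ⇒ p=113, q=6
i=3: a=3 ⇒ p=358, q=19
i=4: a=3 ⇒ p=1187, q=63
i=5: a=1 ⇒ p=1545, q=82
i=6: a=6 ⇒ p=10457, q=555
i=7: a=1 ⇒ p=12002, q=637
i=8: a=3 ⇒ p=46463, q=2466
i=9: a=3 ⇒ p=151391, q=8035
i=10: a=5 ⇒ p=803418, q=42641
i=11: a=1 ⇒ p=954809, q=50676
(x₁, y₁) = (954809, 50676);  954809² − 355·50676² = 1 ✓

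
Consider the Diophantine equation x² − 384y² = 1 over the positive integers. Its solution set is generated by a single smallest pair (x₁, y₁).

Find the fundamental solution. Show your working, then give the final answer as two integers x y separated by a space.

4801 245

[19; 1,1,2,9,2,1,1,38] for √384; ℓ=8 ⇒ convergent index 7
a_0=19:  p_0=19·1+0=19,  q_0=19·0+1=1
a_1=1:  p_1=1·19+1=20,  q_1=1·1+0=1
a_2=1:  p_2=1·20+19=39,  q_2=1·1+1=2
…
a_5=2:  p_5=2·921+98=1940,  q_5=2·47+5=99
a_6=1:  p_6=1·1940+921=2861,  q_6=1·99+47=146
a_7=1:  p_7=1·2861+1940=4801,  q_7=1·146+99=245
→ (4801, 245).  Check: 4801²=23049601, 384·245²=23049600, difference 1.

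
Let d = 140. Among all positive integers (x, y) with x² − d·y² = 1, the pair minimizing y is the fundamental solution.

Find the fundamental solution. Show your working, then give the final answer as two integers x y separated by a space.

[11; 1,4,1,22] for √140; ℓ=4 ⇒ convergent index 3
a_0=11:  p_0=11·1+0=11,  q_0=11·0+1=1
a_1=1:  p_1=1·11+1=12,  q_1=1·1+0=1
a_2=4:  p_2=4·12+11=59,  q_2=4·1+1=5
a_3=1:  p_3=1·59+12=71,  q_3=1·5+1=6
→ (71, 6).  Check: 71²=5041, 140·6²=5040, difference 1.

71 6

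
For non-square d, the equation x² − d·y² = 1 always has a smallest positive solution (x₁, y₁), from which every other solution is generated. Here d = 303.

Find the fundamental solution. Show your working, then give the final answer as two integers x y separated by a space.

√303 → a₀=17, period (2,2,5,2,2,34); ℓ=6 even so k=5
step 0: (17, 1)  from 17·(1,0) + (0,1)
…
step 4: (1027, 59)  from 2·(470,27) + (87,5)
step 5: (2524, 145)  from 2·(1027,59) + (470,27)
fundamental: x₁=2524, y₁=145  (since 6370576 − 303·21025 = 1)

2524 145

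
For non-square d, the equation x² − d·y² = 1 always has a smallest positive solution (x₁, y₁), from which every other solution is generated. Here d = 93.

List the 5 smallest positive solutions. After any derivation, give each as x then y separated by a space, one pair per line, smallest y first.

√93 = [9; 1,1,1,4,6,4,1,1,1,18, …], period ℓ=10 (even) → k=9
step 0: (9, 1)  from 9·(1,0) + (0,1)
step 1: (10, 1)  from 1·(9,1) + (1,0)
…
step 7: (4330, 449)  from 1·(3491,362) + (839,87)
step 8: (7821, 811)  from 1·(4330,449) + (3491,362)
step 9: (12151, 1260)  from 1·(7821,811) + (4330,449)
fundamental: x₁=12151, y₁=1260  (since 147646801 − 93·1587600 = 1)
n=2: (12151,1260)∘(12151,1260) = (12151·12151+93·1260·1260, 12151·1260+1260·12151) = (295293601,30620520)
n=3: (295293601,30620520)∘(12151,1260) = (12151·295293601+93·1260·30620520, 12151·30620520+1260·295293601) = (7176225079351,744139875780)
n=4: (7176225079351,744139875780)∘(12151,1260) = (12151·7176225079351+93·1260·744139875780, 12151·744139875780+1260·7176225079351) = (174396621583094401,18084087230585040)
n=5: (174396621583094401,18084087230585040)∘(12151,1260) = (12151·174396621583094401+93·1260·18084087230585040, 12151·18084087230585040+1260·174396621583094401) = (4238186690536135053751,439479487133537766300)

12151 1260
295293601 30620520
7176225079351 744139875780
174396621583094401 18084087230585040
4238186690536135053751 439479487133537766300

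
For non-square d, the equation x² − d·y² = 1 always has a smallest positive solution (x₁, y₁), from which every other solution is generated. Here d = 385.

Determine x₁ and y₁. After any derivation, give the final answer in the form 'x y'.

d=385: √d = [19; 1,1,1,1,1,…,1,1,38] (ℓ=16, even), read p_15/q_15
step 0: (19, 1)  from 19·(1,0) + (0,1)
…
step 4: (98, 5)  from 1·(59,3) + (39,2)
step 5: (157, 8)  from 1·(98,5) + (59,3)
step 6: (569, 29)  from 3·(157,8) + (98,5)
step 7: (726, 37)  from 1·(569,29) + (157,8)
step 8: (2021, 103)  from 2·(726,37) + (569,29)
step 9: (2747, 140)  from 1·(2021,103) + (726,37)
…
step 12: (23271, 1186)  from 1·(13009,663) + (10262,523)
step 13: (36280, 1849)  from 1·(23271,1186) + (13009,663)
step 14: (59551, 3035)  from 1·(36280,1849) + (23271,1186)
step 15: (95831, 4884)  from 1·(59551,3035) + (36280,1849)
(x₁, y₁) = (95831, 4884);  95831² − 385·4884² = 1 ✓

95831 4884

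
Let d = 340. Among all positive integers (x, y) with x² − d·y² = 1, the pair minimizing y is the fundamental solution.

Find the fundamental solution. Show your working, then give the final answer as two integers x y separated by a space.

√340 → a₀=18, period (2,3,1,1,1,…,3,2,36); ℓ=14 even so k=13
i=0: a=18 ⇒ p=18, q=1
i=1: a=2 ⇒ p=37, q=2
…
i=4: a=1 ⇒ p=295, q=16
i=5: a=1 ⇒ p=461, q=25
i=6: a=1 ⇒ p=756, q=41
…
i=9: a=1 ⇒ p=13774, q=747
i=10: a=1 ⇒ p=21039, q=1141
…
i=12: a=3 ⇒ p=125478, q=6805
i=13: a=2 ⇒ p=285769, q=15498
(x₁, y₁) = (285769, 15498);  285769² − 340·15498² = 1 ✓

285769 15498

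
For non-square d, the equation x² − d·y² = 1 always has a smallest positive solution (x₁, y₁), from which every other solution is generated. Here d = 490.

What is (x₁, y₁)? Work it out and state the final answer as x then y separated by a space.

√490 = [22; 7,2,1,4,4,4,1,2,7,44, …], period ℓ=10 (even) → k=9
i=0: a=22 ⇒ p=22, q=1
…
i=3: a=1 ⇒ p=487, q=22
i=4: a=4 ⇒ p=2280, q=103
i=5: a=4 ⇒ p=9607, q=434
i=6: a=4 ⇒ p=40708, q=1839
i=7: a=1 ⇒ p=50315, q=2273
i=8: a=2 ⇒ p=141338, q=6385
i=9: a=7 ⇒ p=1039681, q=46968
fundamental: x₁=1039681, y₁=46968  (since 1080936581761 − 490·2205993024 = 1)

1039681 46968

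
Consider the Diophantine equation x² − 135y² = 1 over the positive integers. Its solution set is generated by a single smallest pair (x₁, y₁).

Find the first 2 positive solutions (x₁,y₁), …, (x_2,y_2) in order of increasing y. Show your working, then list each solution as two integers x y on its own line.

244 21
119071 10248

[11; 1,1,1,1,1,1,1,22] for √135; ℓ=8 ⇒ convergent index 7
a_0=11:  p_0=11·1+0=11,  q_0=11·0+1=1
a_1=1:  p_1=1·11+1=12,  q_1=1·1+0=1
a_2=1:  p_2=1·12+11=23,  q_2=1·1+1=2
a_3=1:  p_3=1·23+12=35,  q_3=1·2+1=3
a_4=1:  p_4=1·35+23=58,  q_4=1·3+2=5
…
a_6=1:  p_6=1·93+58=151,  q_6=1·8+5=13
a_7=1:  p_7=1·151+93=244,  q_7=1·13+8=21
fundamental: x₁=244, y₁=21  (since 59536 − 135·441 = 1)
(x_2, y_2) = (244·244 + 135·21·21, 244·21 + 21·244) = (119071, 10248)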